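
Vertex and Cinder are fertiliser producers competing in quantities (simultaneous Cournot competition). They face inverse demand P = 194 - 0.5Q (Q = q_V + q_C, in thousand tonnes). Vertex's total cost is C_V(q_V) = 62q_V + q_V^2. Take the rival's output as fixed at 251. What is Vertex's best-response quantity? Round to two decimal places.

With the rival's output fixed at 251, Vertex's profit is π_V = (194 - (1/2)·251 - (1/2)q_V)q_V - (62q_V + q_V²) = (137/2 - (1/2)q_V)q_V - (62q_V + q_V²).
∂π_V/∂q_V = 13/2 - 3q_V = 0, so q_V = 13/6.

2.17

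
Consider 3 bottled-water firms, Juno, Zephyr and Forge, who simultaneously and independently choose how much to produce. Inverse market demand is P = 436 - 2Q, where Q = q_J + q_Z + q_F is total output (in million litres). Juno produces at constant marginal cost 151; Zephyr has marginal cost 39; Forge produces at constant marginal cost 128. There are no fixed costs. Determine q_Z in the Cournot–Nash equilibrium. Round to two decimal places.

Juno's profit: π_J = (436 - 2Q)q_J - (151q_J). Setting ∂π_J/∂q_J = 0: 285 - 4q_J - 2(q_Z + q_F) = 0.
Zephyr's profit: π_Z = (436 - 2Q)q_Z - (39q_Z). Setting ∂π_Z/∂q_Z = 0: 397 - 4q_Z - 2(q_J + q_F) = 0.
Forge's profit: π_F = (436 - 2Q)q_F - (128q_F). Setting ∂π_F/∂q_F = 0: 308 - 4q_F - 2(q_J + q_Z) = 0.
Summing all 3 equations gives 990 − 8Q = 0, hence Q = 495/4.
Back-substituting: q_J = (285 − 495/2)/2 = 75/4, q_Z = (397 − 495/2)/2 = 299/4, q_F = (308 − 495/2)/2 = 121/4.

74.75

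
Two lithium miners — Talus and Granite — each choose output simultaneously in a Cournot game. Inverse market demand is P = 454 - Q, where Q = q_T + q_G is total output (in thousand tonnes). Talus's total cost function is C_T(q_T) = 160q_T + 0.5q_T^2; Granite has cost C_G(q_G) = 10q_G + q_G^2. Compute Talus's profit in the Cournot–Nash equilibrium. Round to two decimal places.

6642.45

Talus's profit: π_T = (454 - Q)q_T - (160q_T + (1/2)q_T²). Setting ∂π_T/∂q_T = 0: 294 - 3q_T - (q_G) = 0.
Granite's first-order condition: 444 - 4q_G - (q_T) = 0.
So q_T = (294 - q_G)/3 and q_G = (444 - q_T)/4.
Solving the pair: q_T = 732/11, q_G = 1038/11.
Price P = 454 - 1770/11 = 293.0909.
Talus's profit: 293.0909·(732/11) - 160·(732/11) - (1/2)(732/11)² = 6642.4463.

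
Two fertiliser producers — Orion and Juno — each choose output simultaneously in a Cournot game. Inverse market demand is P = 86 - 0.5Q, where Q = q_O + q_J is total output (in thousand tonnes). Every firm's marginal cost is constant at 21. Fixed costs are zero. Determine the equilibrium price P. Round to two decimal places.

Each firm earns π_i = (86 - 0.5Q)q_i - 21q_i.
First-order condition (treating rivals' output as given): 65 - q_i - (1/2)q_j = 0.
With identical firms every q_j equals q_i, so q_j = q_i and 65 = (3/2)q_i, giving q_i = 130/3.
Total output Q = 260/3, so price P = 86 - (1/2)·(260/3) = 128/3.

42.67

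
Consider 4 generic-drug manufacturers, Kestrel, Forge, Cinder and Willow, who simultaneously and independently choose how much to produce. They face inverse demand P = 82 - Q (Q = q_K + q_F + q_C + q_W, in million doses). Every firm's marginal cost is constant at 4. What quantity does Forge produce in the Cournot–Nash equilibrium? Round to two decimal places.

15.60

A representative firm's profit is π_i = q_i(82 - Q) - 4q_i.
First-order condition (treating rivals' output as given): 78 - 2q_i - Σ_{j≠i} q_j = 0.
By symmetry each firm produces the same amount; substituting Σ_{j≠i} q_j = 3q_i yields q_i = 78/5.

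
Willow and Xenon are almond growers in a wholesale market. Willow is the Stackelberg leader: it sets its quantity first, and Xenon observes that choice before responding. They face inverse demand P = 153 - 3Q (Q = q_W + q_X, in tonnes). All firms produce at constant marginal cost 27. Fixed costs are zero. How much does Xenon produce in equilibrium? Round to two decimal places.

10.50

Solve by backward induction. Given q_W, the follower Xenon maximises π_X = (153 - 3q_W - 3q_X)q_X - 27q_X.
Follower FOC: 126 - 3q_W - 6q_X = 0, so q_X(q_W) = (126 - 3q_W)/6.
The leader anticipates this reaction. Substituting into P = 153 - 3Q gives P = 90 - (3/2)q_W, so π_W = (90 - (3/2)q_W)q_W - 27q_W.
The leader's first-order condition 63 - 3q_W = 0 yields q_W = 21.
Then q_X = (126 - 3·21)/6 = 21/2.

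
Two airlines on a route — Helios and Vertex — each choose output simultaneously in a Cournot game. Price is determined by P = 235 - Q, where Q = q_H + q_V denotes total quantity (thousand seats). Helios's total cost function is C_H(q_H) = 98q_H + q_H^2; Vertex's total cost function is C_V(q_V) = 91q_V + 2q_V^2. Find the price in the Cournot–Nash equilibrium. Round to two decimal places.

Helios's profit: π_H = (235 - Q)q_H - (98q_H + q_H²). Setting ∂π_H/∂q_H = 0: 137 - 4q_H - (q_V) = 0.
Vertex's profit: π_V = (235 - Q)q_V - (91q_V + 2q_V²). Setting ∂π_V/∂q_V = 0: 144 - 6q_V - (q_H) = 0.
So q_H = (137 - q_V)/4 and q_V = (144 - q_H)/6.
Solving the pair: q_H = 678/23, q_V = 439/23.
Total output Q = 1117/23, so price P = 235 - 1117/23 = 186.4348.

186.43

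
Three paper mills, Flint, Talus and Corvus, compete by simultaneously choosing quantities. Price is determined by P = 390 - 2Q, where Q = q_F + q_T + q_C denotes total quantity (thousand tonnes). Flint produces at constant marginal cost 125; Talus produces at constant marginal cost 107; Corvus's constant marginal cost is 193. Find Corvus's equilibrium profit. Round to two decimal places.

Flint's profit: π_F = (390 - 2Q)q_F - (125q_F). Setting ∂π_F/∂q_F = 0: 265 - 4q_F - 2(q_T + q_C) = 0.
Talus's profit: π_T = (390 - 2Q)q_T - (107q_T). Setting ∂π_T/∂q_T = 0: 283 - 4q_T - 2(q_F + q_C) = 0.
Corvus's profit: π_C = (390 - 2Q)q_C - (193q_C). Setting ∂π_C/∂q_C = 0: 197 - 4q_C - 2(q_F + q_T) = 0.
Summing all 3 equations gives 745 − 8Q = 0, hence Q = 745/8.
Back-substituting: q_F = (265 − 745/4)/2 = 315/8, q_T = (283 − 745/4)/2 = 387/8, q_C = (197 − 745/4)/2 = 43/8.
Price P = 390 - 2·(745/8) = 815/4.
Corvus's profit: (815/4 - 193)·(43/8) = 1849/32.

57.78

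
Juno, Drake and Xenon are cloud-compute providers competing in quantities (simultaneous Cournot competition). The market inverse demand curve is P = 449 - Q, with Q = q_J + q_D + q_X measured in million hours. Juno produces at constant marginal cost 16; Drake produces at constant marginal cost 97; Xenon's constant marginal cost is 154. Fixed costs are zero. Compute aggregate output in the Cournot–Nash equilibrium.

Juno's profit: π_J = (449 - Q)q_J - (16q_J). Setting ∂π_J/∂q_J = 0: 433 - 2q_J - (q_D + q_X) = 0.
Drake's first-order condition: 352 - 2q_D - (q_J + q_X) = 0.
Xenon's profit: π_X = (449 - Q)q_X - (154q_X). Setting ∂π_X/∂q_X = 0: 295 - 2q_X - (q_J + q_D) = 0.
Adding the 3 first-order conditions: 1080 − 4Q = 0, so Q = 270.
Back-substituting: q_J = (433 − 270) = 163, q_D = (352 − 270) = 82, q_X = (295 − 270) = 25.
Total output Q = 163 + 82 + 25 = 270.

270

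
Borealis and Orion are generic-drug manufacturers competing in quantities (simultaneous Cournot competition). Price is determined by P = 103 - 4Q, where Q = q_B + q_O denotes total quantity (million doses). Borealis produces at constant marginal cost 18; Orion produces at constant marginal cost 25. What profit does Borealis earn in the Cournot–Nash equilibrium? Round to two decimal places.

Borealis's profit: π_B = (103 - 4Q)q_B - (18q_B). Setting ∂π_B/∂q_B = 0: 85 - 8q_B - 4(q_O) = 0.
Orion's first-order condition: 78 - 8q_O - 4(q_B) = 0.
So q_B = (85 - 4q_O)/8 and q_O = (78 - 4q_B)/8.
Substituting one into the other gives q_B = 23/3 and q_O = 71/12.
Price P = 103 - 4·(163/12) = 146/3.
Borealis's profit: (146/3 - 18)·(23/3) = 235.1111.

235.11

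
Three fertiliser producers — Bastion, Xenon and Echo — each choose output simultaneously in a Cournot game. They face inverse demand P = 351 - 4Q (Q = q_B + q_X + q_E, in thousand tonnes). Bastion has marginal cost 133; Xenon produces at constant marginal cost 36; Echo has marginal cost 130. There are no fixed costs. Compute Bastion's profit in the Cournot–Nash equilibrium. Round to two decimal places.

Bastion's profit: π_B = (351 - 4Q)q_B - (133q_B). Setting ∂π_B/∂q_B = 0: 218 - 8q_B - 4(q_X + q_E) = 0.
Xenon's profit: π_X = (351 - 4Q)q_X - (36q_X). Setting ∂π_X/∂q_X = 0: 315 - 8q_X - 4(q_B + q_E) = 0.
Echo's first-order condition: 221 - 8q_E - 4(q_B + q_X) = 0.
Adding the 3 first-order conditions: 754 − 16Q = 0, so Q = 377/8.
Back-substituting: q_B = (218 − 377/2)/4 = 59/8, q_X = (315 − 377/2)/4 = 253/8, q_E = (221 − 377/2)/4 = 65/8.
Price P = 351 - 4·(377/8) = 325/2.
Bastion's profit: (325/2 - 133)·(59/8) = 217.5625.

217.56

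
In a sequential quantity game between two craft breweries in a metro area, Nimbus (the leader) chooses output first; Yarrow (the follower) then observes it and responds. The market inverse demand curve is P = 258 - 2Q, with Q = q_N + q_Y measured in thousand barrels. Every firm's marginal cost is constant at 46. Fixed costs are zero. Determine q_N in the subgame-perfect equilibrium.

The follower Yarrow best-responds to any q_N: π_Y = (258 - 2Q)q_Y - 46q_Y.
∂π_Y/∂q_Y = 212 - 2q_N - 4q_Y = 0 gives the reaction function q_Y = (212 - 2q_N)/4.
Nimbus substitutes q_Y(q_N) into its own profit: π_N = q_N(258 - 2q_N - (212 - 2q_N)/2) - 46q_N = (152 - q_N)q_N - 46q_N.
The leader's first-order condition 106 - 2q_N = 0 yields q_N = 53.
Then q_Y = (212 - 2·53)/4 = 53/2.

53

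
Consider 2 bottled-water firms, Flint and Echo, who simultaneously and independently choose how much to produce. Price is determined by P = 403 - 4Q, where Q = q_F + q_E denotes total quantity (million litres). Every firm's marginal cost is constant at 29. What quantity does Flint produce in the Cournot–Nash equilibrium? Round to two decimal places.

31.17

Each firm earns π_i = (403 - 4Q)q_i - 29q_i.
Setting ∂π_i/∂q_i = 0 with rivals' quantities fixed: 374 - 8q_i - 4q_j = 0.
By symmetry each firm produces the same amount; substituting q_j = q_i yields q_i = 374/12 = 187/6.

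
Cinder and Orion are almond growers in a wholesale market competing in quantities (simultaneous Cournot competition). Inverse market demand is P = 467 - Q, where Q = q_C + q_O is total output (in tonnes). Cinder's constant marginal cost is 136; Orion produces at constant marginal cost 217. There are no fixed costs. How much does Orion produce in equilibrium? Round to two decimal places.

Cinder's profit: π_C = (467 - Q)q_C - (136q_C). Setting ∂π_C/∂q_C = 0: 331 - 2q_C - (q_O) = 0.
Orion's profit: π_O = (467 - Q)q_O - (217q_O). Setting ∂π_O/∂q_O = 0: 250 - 2q_O - (q_C) = 0.
So q_C = (331 - q_O)/2 and q_O = (250 - q_C)/2.
Substituting one into the other gives q_C = 412/3 and q_O = 169/3.

56.33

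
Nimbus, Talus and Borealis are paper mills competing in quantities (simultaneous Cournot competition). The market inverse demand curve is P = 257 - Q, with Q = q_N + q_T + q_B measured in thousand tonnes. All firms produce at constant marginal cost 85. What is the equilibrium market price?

128

A representative firm's profit is π_i = q_i(257 - Q) - 85q_i.
Setting ∂π_i/∂q_i = 0 with rivals' quantities fixed: 172 - 2q_i - Σ_{j≠i} q_j = 0.
With identical firms every q_j equals q_i, so Σ_{j≠i} q_j = 2q_i and 172 = 4q_i, giving q_i = 43.
Total output Q = 129, so price P = 257 - 129 = 128.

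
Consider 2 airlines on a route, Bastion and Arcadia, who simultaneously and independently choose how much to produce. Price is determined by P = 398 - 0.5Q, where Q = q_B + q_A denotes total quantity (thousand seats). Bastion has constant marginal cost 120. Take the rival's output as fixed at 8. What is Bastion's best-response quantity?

With the rival's output fixed at 8, Bastion's profit is π_B = (398 - (1/2)·8 - (1/2)q_B)q_B - (120q_B) = (394 - (1/2)q_B)q_B - (120q_B).
∂π_B/∂q_B = 274 - q_B = 0, so q_B = 274.

274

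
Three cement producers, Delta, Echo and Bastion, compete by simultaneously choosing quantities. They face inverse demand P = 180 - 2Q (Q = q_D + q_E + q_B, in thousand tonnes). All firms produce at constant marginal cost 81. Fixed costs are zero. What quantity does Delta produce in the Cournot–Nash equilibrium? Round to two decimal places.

A representative firm's profit is π_i = q_i(180 - 2Q) - 81q_i.
Setting ∂π_i/∂q_i = 0 with rivals' quantities fixed: 99 - 4q_i - 2·Σ_{j≠i} q_j = 0.
With identical firms every q_j equals q_i, so Σ_{j≠i} q_j = 2q_i and 99 = 8q_i, giving q_i = 99/8.

12.38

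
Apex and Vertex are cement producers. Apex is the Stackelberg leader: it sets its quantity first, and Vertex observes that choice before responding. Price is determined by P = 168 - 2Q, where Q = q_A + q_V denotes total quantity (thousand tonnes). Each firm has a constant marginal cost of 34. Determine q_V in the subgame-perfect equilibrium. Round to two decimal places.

16.75

The follower Vertex best-responds to any q_A: π_V = (168 - 2Q)q_V - 34q_V.
Follower FOC: 134 - 2q_A - 4q_V = 0, so q_V(q_A) = (134 - 2q_A)/4.
The leader anticipates this reaction. Substituting into P = 168 - 2Q gives P = 101 - q_A, so π_A = (101 - q_A)q_A - 34q_A.
Maximising: ∂π_A/∂q_A = 67 - 2q_A = 0, giving q_A = 67/2.
Then q_V = (134 - 2·(67/2))/4 = 67/4.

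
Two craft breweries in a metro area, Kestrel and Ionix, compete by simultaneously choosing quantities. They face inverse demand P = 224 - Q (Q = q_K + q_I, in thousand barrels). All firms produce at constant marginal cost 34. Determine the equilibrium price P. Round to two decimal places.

Each firm earns π_i = (224 - Q)q_i - 34q_i.
Setting ∂π_i/∂q_i = 0 with rivals' quantities fixed: 190 - 2q_i - q_j = 0.
With identical firms every q_j equals q_i, so q_j = q_i and 190 = 3q_i, giving q_i = 190/3.
Total output Q = 380/3, so price P = 224 - 380/3 = 292/3.

97.33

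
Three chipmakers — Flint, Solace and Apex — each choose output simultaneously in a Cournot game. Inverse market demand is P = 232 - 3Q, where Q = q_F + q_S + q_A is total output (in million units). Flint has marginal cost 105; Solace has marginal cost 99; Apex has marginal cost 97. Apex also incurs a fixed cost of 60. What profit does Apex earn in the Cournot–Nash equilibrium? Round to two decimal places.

Flint's profit: π_F = (232 - 3Q)q_F - (105q_F). Setting ∂π_F/∂q_F = 0: 127 - 6q_F - 3(q_S + q_A) = 0.
Solace's profit: π_S = (232 - 3Q)q_S - (99q_S). Setting ∂π_S/∂q_S = 0: 133 - 6q_S - 3(q_F + q_A) = 0.
Apex's first-order condition: 135 - 6q_A - 3(q_F + q_S) = 0.
Summing all 3 equations gives 395 − 12Q = 0, hence Q = 395/12.
Back-substituting: q_F = (127 − 395/4)/3 = 113/12, q_S = (133 − 395/4)/3 = 137/12, q_A = (135 − 395/4)/3 = 145/12.
Price P = 232 - 3·(395/12) = 533/4.
Apex's profit: (533/4 - 97)·(145/12) - 60 = 378.0208.

378.02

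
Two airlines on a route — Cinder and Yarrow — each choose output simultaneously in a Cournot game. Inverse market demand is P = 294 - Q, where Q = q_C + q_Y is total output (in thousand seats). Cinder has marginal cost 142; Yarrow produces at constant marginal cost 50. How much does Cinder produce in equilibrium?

Cinder's profit: π_C = (294 - Q)q_C - (142q_C). Setting ∂π_C/∂q_C = 0: 152 - 2q_C - (q_Y) = 0.
Yarrow's first-order condition: 244 - 2q_Y - (q_C) = 0.
Best responses: q_C = (152 - q_Y)/2, q_Y = (244 - q_C)/2.
Substituting one into the other gives q_C = 20 and q_Y = 112.

20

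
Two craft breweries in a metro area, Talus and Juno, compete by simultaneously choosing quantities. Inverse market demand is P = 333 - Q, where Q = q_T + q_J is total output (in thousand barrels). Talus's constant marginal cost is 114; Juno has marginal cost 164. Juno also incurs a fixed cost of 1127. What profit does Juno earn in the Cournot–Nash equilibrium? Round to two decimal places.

446.44

Talus's profit: π_T = (333 - Q)q_T - (114q_T). Setting ∂π_T/∂q_T = 0: 219 - 2q_T - (q_J) = 0.
Juno's profit: π_J = (333 - Q)q_J - (164q_J). Setting ∂π_J/∂q_J = 0: 169 - 2q_J - (q_T) = 0.
So q_T = (219 - q_J)/2 and q_J = (169 - q_T)/2.
Solving the pair: q_T = 269/3, q_J = 119/3.
Price P = 333 - 388/3 = 611/3.
Juno's profit: (611/3 - 164)·(119/3) - 1127 = 446.4444.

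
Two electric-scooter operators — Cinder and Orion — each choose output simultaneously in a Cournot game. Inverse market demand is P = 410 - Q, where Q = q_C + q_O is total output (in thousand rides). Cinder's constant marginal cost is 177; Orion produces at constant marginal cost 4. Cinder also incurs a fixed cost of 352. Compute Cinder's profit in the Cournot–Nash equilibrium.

Cinder's profit: π_C = (410 - Q)q_C - (177q_C). Setting ∂π_C/∂q_C = 0: 233 - 2q_C - (q_O) = 0.
Orion's first-order condition: 406 - 2q_O - (q_C) = 0.
Rearranging gives the reaction functions q_C = (233 - q_O)/2 and q_O = (406 - q_C)/2.
Solving the pair: q_C = 20, q_O = 193.
Price P = 410 - 213 = 197.
Cinder's profit: (197 - 177)·20 - 352 = 48.

48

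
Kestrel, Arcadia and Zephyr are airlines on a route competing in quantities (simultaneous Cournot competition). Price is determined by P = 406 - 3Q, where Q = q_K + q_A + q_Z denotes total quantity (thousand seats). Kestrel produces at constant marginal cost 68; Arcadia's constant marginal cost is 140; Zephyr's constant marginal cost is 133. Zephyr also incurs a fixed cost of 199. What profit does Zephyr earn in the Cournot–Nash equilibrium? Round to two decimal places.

764.02

Kestrel's profit: π_K = (406 - 3Q)q_K - (68q_K). Setting ∂π_K/∂q_K = 0: 338 - 6q_K - 3(q_A + q_Z) = 0.
Arcadia's profit: π_A = (406 - 3Q)q_A - (140q_A). Setting ∂π_A/∂q_A = 0: 266 - 6q_A - 3(q_K + q_Z) = 0.
Zephyr's profit: π_Z = (406 - 3Q)q_Z - (133q_Z). Setting ∂π_Z/∂q_Z = 0: 273 - 6q_Z - 3(q_K + q_A) = 0.
Summing all 3 equations gives 877 − 12Q = 0, hence Q = 877/12.
Back-substituting: q_K = (338 − 877/4)/3 = 475/12, q_A = (266 − 877/4)/3 = 187/12, q_Z = (273 − 877/4)/3 = 215/12.
Price P = 406 - 3·(877/12) = 747/4.
Zephyr's profit: (747/4 - 133)·(215/12) - 199 = 764.0208.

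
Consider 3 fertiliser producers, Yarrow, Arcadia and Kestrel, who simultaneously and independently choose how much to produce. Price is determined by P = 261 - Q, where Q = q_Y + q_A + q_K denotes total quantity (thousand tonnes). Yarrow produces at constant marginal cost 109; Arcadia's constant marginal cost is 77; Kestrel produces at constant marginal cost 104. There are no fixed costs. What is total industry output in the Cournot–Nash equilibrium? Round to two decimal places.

123.25

Yarrow's profit: π_Y = (261 - Q)q_Y - (109q_Y). Setting ∂π_Y/∂q_Y = 0: 152 - 2q_Y - (q_A + q_K) = 0.
Arcadia's first-order condition: 184 - 2q_A - (q_Y + q_K) = 0.
Kestrel's first-order condition: 157 - 2q_K - (q_Y + q_A) = 0.
Adding the 3 first-order conditions: 493 − 4Q = 0, so Q = 493/4.
Back-substituting: q_Y = (152 − 493/4) = 115/4, q_A = (184 − 493/4) = 243/4, q_K = (157 − 493/4) = 135/4.
Total output Q = 115/4 + 243/4 + 135/4 = 493/4.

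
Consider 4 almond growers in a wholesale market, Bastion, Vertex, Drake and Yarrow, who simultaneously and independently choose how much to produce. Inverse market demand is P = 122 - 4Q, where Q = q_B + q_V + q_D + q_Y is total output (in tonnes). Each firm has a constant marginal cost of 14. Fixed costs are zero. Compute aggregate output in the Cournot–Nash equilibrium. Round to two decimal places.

A representative firm's profit is π_i = q_i(122 - 4Q) - 14q_i.
First-order condition (treating rivals' output as given): 108 - 8q_i - 4·Σ_{j≠i} q_j = 0.
With identical firms every q_j equals q_i, so Σ_{j≠i} q_j = 3q_i and 108 = 20q_i, giving q_i = 27/5.
Total output Q = 27/5 + 27/5 + 27/5 + 27/5 = 108/5.

21.60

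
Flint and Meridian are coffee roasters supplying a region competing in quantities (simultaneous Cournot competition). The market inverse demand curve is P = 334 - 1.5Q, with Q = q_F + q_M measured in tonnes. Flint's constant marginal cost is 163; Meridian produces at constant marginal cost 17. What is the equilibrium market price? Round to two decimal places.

Flint's profit: π_F = (334 - 1.5Q)q_F - (163q_F). Setting ∂π_F/∂q_F = 0: 171 - 3q_F - (3/2)(q_M) = 0.
Meridian's first-order condition: 317 - 3q_M - (3/2)(q_F) = 0.
Best responses: q_F = (171 - (3/2)q_M)/3, q_M = (317 - (3/2)q_F)/3.
Substituting one into the other gives q_F = 50/9 and q_M = 926/9.
Total output Q = 976/9, so price P = 334 - (3/2)·(976/9) = 514/3.

171.33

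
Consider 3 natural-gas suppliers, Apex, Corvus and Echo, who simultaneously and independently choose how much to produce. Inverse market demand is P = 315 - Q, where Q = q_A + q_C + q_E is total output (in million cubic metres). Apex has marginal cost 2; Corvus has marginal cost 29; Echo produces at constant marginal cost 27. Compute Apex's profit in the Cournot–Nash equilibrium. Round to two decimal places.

8326.56

Apex's profit: π_A = (315 - Q)q_A - (2q_A). Setting ∂π_A/∂q_A = 0: 313 - 2q_A - (q_C + q_E) = 0.
Corvus's first-order condition: 286 - 2q_C - (q_A + q_E) = 0.
Echo's profit: π_E = (315 - Q)q_E - (27q_E). Setting ∂π_E/∂q_E = 0: 288 - 2q_E - (q_A + q_C) = 0.
Adding the 3 first-order conditions: 887 − 4Q = 0, so Q = 887/4.
Back-substituting: q_A = (313 − 887/4) = 365/4, q_C = (286 − 887/4) = 257/4, q_E = (288 − 887/4) = 265/4.
Price P = 315 - 887/4 = 373/4.
Apex's profit: (373/4 - 2)·(365/4) = 8326.5625.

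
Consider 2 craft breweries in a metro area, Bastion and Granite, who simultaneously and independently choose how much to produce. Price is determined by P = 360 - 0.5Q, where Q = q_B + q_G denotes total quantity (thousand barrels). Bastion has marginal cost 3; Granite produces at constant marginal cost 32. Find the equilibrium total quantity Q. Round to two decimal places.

Bastion's profit: π_B = (360 - 0.5Q)q_B - (3q_B). Setting ∂π_B/∂q_B = 0: 357 - q_B - (1/2)(q_G) = 0.
Granite's first-order condition: 328 - q_G - (1/2)(q_B) = 0.
Rearranging gives the reaction functions q_B = (357 - (1/2)q_G) and q_G = (328 - (1/2)q_B).
Substituting one into the other gives q_B = 772/3 and q_G = 598/3.
Total output Q = 772/3 + 598/3 = 1370/3.

456.67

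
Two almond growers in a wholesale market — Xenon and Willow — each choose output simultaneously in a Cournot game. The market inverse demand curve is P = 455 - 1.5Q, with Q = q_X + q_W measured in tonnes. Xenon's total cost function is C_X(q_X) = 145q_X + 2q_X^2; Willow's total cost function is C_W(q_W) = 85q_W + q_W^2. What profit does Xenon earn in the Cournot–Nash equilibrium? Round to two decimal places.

3230.66

Xenon's profit: π_X = (455 - 1.5Q)q_X - (145q_X + 2q_X²). Setting ∂π_X/∂q_X = 0: 310 - 7q_X - (3/2)(q_W) = 0.
Willow's profit: π_W = (455 - 1.5Q)q_W - (85q_W + q_W²). Setting ∂π_W/∂q_W = 0: 370 - 5q_W - (3/2)(q_X) = 0.
Best responses: q_X = (310 - (3/2)q_W)/7, q_W = (370 - (3/2)q_X)/5.
Solving the pair: q_X = 30.3817, q_W = 64.8855.
Price P = 455 - (3/2)·95.2672 = 312.0992.
Xenon's profit: 312.0992·30.3817 - 145·30.3817 - 2·30.3817² = 3230.6625.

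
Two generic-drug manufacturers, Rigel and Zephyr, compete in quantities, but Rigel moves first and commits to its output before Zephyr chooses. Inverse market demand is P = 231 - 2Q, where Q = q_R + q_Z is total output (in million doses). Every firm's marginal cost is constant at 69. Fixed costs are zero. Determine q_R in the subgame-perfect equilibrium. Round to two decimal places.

40.50

Solve by backward induction. Given q_R, the follower Zephyr maximises π_Z = (231 - 2q_R - 2q_Z)q_Z - 69q_Z.
Follower FOC: 162 - 2q_R - 4q_Z = 0, so q_Z(q_R) = (162 - 2q_R)/4.
Rigel substitutes q_Z(q_R) into its own profit: π_R = q_R(231 - 2q_R - (162 - 2q_R)/2) - 69q_R = (150 - q_R)q_R - 69q_R.
Leader FOC: 81 - 2q_R = 0, so q_R = 81/2.
Then q_Z = (162 - 2·(81/2))/4 = 81/4.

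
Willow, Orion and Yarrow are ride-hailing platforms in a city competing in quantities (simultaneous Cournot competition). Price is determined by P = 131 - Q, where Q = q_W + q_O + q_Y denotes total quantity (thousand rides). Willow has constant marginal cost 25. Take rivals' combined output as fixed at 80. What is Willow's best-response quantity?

13

With rivals' combined output fixed at 80, Willow's profit is π_W = (131 - 80 - q_W)q_W - (25q_W) = (51 - q_W)q_W - (25q_W).
∂π_W/∂q_W = 26 - 2q_W = 0, so q_W = 13.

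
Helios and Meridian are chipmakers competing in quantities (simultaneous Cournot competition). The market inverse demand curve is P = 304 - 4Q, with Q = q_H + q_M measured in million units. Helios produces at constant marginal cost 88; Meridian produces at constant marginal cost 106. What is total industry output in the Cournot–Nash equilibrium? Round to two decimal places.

Helios's profit: π_H = (304 - 4Q)q_H - (88q_H). Setting ∂π_H/∂q_H = 0: 216 - 8q_H - 4(q_M) = 0.
Meridian's first-order condition: 198 - 8q_M - 4(q_H) = 0.
Rearranging gives the reaction functions q_H = (216 - 4q_M)/8 and q_M = (198 - 4q_H)/8.
Substituting one into the other gives q_H = 39/2 and q_M = 15.
Total output Q = 39/2 + 15 = 69/2.

34.50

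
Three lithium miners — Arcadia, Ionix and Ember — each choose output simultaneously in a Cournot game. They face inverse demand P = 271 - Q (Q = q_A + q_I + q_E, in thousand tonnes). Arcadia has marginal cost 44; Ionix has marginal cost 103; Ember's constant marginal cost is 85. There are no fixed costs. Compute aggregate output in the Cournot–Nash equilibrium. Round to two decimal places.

145.25

Arcadia's profit: π_A = (271 - Q)q_A - (44q_A). Setting ∂π_A/∂q_A = 0: 227 - 2q_A - (q_I + q_E) = 0.
Ionix's first-order condition: 168 - 2q_I - (q_A + q_E) = 0.
Ember's first-order condition: 186 - 2q_E - (q_A + q_I) = 0.
Adding the 3 conditions: 581 − 2Q − 2Q = 0, i.e. Q = 581/4.
Back-substituting: q_A = (227 − 581/4) = 327/4, q_I = (168 − 581/4) = 91/4, q_E = (186 − 581/4) = 163/4.
Total output Q = 327/4 + 91/4 + 163/4 = 581/4.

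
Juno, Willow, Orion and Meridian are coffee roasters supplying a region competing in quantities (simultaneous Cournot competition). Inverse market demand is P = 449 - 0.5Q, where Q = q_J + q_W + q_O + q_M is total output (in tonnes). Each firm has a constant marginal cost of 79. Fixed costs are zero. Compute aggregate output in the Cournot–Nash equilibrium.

592

A representative firm's profit is π_i = q_i(449 - 0.5Q) - 79q_i.
Setting ∂π_i/∂q_i = 0 with rivals' quantities fixed: 370 - q_i - (1/2)·Σ_{j≠i} q_j = 0.
By symmetry each firm produces the same amount; substituting Σ_{j≠i} q_j = 3q_i yields q_i = 370/(5/2) = 148.
Total output Q = 148 + 148 + 148 + 148 = 592.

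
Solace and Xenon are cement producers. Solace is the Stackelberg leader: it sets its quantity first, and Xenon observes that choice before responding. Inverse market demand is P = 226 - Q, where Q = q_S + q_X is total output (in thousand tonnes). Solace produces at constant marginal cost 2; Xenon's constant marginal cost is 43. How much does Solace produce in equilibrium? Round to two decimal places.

The follower Xenon best-responds to any q_S: π_X = (226 - Q)q_X - 43q_X.
Follower FOC: 183 - q_S - 2q_X = 0, so q_X(q_S) = (183 - q_S)/2.
The leader anticipates this reaction. Substituting into P = 226 - Q gives P = 269/2 - (1/2)q_S, so π_S = (269/2 - (1/2)q_S)q_S - 2q_S.
Leader FOC: 265/2 - q_S = 0, so q_S = 265/2.
Then q_X = (183 - 265/2)/2 = 101/4.

132.50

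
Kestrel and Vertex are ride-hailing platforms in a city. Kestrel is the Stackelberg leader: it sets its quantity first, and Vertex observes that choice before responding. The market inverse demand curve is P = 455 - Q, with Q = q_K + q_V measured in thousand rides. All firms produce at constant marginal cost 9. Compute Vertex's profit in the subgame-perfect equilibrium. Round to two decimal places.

Solve by backward induction. Given q_K, the follower Vertex maximises π_V = (455 - q_K - q_V)q_V - 9q_V.
Follower FOC: 446 - q_K - 2q_V = 0, so q_V(q_K) = (446 - q_K)/2.
Kestrel substitutes q_V(q_K) into its own profit: π_K = q_K(455 - q_K - (446 - q_K)/2) - 9q_K = (232 - (1/2)q_K)q_K - 9q_K.
Maximising: ∂π_K/∂q_K = 223 - q_K = 0, giving q_K = 223.
Then q_V = (446 - 223)/2 = 223/2.
Price P = 455 - 669/2 = 241/2.
Vertex's profit: (241/2 - 9)·(223/2) = 12432.2500.

12432.25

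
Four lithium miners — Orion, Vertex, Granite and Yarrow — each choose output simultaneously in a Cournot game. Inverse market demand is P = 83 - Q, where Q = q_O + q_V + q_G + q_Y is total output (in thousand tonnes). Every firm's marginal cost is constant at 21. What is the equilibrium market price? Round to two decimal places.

33.40

A representative firm's profit is π_i = q_i(83 - Q) - 21q_i.
First-order condition (treating rivals' output as given): 62 - 2q_i - Σ_{j≠i} q_j = 0.
By symmetry each firm produces the same amount; substituting Σ_{j≠i} q_j = 3q_i yields q_i = 62/5.
Total output Q = 248/5, so price P = 83 - 248/5 = 167/5.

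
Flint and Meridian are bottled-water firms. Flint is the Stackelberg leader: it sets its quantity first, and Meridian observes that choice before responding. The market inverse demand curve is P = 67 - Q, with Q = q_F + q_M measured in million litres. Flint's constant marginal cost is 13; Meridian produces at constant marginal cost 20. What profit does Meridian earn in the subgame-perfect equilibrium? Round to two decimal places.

68.06

Solve by backward induction. Given q_F, the follower Meridian maximises π_M = (67 - q_F - q_M)q_M - 20q_M.
∂π_M/∂q_M = 47 - q_F - 2q_M = 0 gives the reaction function q_M = (47 - q_F)/2.
The leader anticipates this reaction. Substituting into P = 67 - Q gives P = 87/2 - (1/2)q_F, so π_F = (87/2 - (1/2)q_F)q_F - 13q_F.
Maximising: ∂π_F/∂q_F = 61/2 - q_F = 0, giving q_F = 61/2.
Then q_M = (47 - 61/2)/2 = 33/4.
Price P = 67 - 155/4 = 113/4.
Meridian's profit: (113/4 - 20)·(33/4) = 1089/16.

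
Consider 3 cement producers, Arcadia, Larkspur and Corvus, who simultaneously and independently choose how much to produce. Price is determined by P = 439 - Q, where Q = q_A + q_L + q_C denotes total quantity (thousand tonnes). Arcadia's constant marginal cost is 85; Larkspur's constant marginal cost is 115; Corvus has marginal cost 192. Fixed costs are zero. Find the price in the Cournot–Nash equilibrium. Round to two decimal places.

207.75

Arcadia's profit: π_A = (439 - Q)q_A - (85q_A). Setting ∂π_A/∂q_A = 0: 354 - 2q_A - (q_L + q_C) = 0.
Larkspur's first-order condition: 324 - 2q_L - (q_A + q_C) = 0.
Corvus's profit: π_C = (439 - Q)q_C - (192q_C). Setting ∂π_C/∂q_C = 0: 247 - 2q_C - (q_A + q_L) = 0.
Summing all 3 equations gives 925 − 4Q = 0, hence Q = 925/4.
Back-substituting: q_A = (354 − 925/4) = 491/4, q_L = (324 − 925/4) = 371/4, q_C = (247 − 925/4) = 63/4.
Total output Q = 925/4, so price P = 439 - 925/4 = 831/4.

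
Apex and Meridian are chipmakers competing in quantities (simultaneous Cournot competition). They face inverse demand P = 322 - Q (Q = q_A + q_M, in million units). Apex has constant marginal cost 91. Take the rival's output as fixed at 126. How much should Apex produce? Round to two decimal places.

With the rival's output fixed at 126, Apex's profit is π_A = (322 - 126 - q_A)q_A - (91q_A) = (196 - q_A)q_A - (91q_A).
∂π_A/∂q_A = 105 - 2q_A = 0, so q_A = 105/2.

52.50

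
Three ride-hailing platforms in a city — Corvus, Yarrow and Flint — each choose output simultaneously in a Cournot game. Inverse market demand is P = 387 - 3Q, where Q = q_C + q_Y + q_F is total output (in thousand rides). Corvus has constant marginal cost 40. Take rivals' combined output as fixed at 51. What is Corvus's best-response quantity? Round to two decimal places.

With rivals' combined output fixed at 51, Corvus's profit is π_C = (387 - 3·51 - 3q_C)q_C - (40q_C) = (234 - 3q_C)q_C - (40q_C).
∂π_C/∂q_C = 194 - 6q_C = 0, so q_C = 97/3.

32.33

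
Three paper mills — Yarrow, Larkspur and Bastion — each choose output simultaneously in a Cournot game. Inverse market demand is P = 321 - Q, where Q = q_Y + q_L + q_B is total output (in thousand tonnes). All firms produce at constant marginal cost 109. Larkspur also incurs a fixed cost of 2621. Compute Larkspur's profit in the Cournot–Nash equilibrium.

Each firm earns π_i = (321 - Q)q_i - 109q_i.
Setting ∂π_i/∂q_i = 0 with rivals' quantities fixed: 212 - 2q_i - Σ_{j≠i} q_j = 0.
With identical firms every q_j equals q_i, so Σ_{j≠i} q_j = 2q_i and 212 = 4q_i, giving q_i = 53.
Price P = 321 - 159 = 162.
Larkspur's profit: (162 - 109)·53 - 2621 = 188.

188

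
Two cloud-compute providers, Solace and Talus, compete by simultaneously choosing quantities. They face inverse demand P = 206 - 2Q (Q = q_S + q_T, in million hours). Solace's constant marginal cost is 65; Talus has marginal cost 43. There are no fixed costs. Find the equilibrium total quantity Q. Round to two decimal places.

50.67

Solace's profit: π_S = (206 - 2Q)q_S - (65q_S). Setting ∂π_S/∂q_S = 0: 141 - 4q_S - 2(q_T) = 0.
Talus's first-order condition: 163 - 4q_T - 2(q_S) = 0.
So q_S = (141 - 2q_T)/4 and q_T = (163 - 2q_S)/4.
Solving the pair: q_S = 119/6, q_T = 185/6.
Total output Q = 119/6 + 185/6 = 152/3.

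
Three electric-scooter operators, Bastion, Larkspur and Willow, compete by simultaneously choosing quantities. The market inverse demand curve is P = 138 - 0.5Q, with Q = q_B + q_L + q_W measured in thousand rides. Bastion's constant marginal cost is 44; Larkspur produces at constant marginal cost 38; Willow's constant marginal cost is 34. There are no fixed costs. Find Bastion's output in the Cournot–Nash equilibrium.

Bastion's profit: π_B = (138 - 0.5Q)q_B - (44q_B). Setting ∂π_B/∂q_B = 0: 94 - q_B - (1/2)(q_L + q_W) = 0.
Larkspur's first-order condition: 100 - q_L - (1/2)(q_B + q_W) = 0.
Willow's first-order condition: 104 - q_W - (1/2)(q_B + q_L) = 0.
Adding the 3 first-order conditions: 298 − 2Q = 0, so Q = 149.
Back-substituting: q_B = (94 − 149/2)/(1/2) = 39, q_L = (100 − 149/2)/(1/2) = 51, q_W = (104 − 149/2)/(1/2) = 59.

39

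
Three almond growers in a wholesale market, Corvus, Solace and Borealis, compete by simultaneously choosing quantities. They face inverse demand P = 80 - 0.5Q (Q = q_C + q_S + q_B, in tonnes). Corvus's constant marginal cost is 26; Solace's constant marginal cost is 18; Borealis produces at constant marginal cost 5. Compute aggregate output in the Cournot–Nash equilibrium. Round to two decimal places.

Corvus's profit: π_C = (80 - 0.5Q)q_C - (26q_C). Setting ∂π_C/∂q_C = 0: 54 - q_C - (1/2)(q_S + q_B) = 0.
Solace's profit: π_S = (80 - 0.5Q)q_S - (18q_S). Setting ∂π_S/∂q_S = 0: 62 - q_S - (1/2)(q_C + q_B) = 0.
Borealis's first-order condition: 75 - q_B - (1/2)(q_C + q_S) = 0.
Adding the 3 first-order conditions: 191 − 2Q = 0, so Q = 191/2.
Back-substituting: q_C = (54 − 191/4)/(1/2) = 25/2, q_S = (62 − 191/4)/(1/2) = 57/2, q_B = (75 − 191/4)/(1/2) = 109/2.
Total output Q = 25/2 + 57/2 + 109/2 = 191/2.

95.50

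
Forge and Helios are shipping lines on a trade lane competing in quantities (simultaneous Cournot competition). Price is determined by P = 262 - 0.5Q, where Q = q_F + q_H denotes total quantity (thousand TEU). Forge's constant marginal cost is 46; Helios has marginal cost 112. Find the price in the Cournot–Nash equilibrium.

140

Forge's profit: π_F = (262 - 0.5Q)q_F - (46q_F). Setting ∂π_F/∂q_F = 0: 216 - q_F - (1/2)(q_H) = 0.
Helios's first-order condition: 150 - q_H - (1/2)(q_F) = 0.
Rearranging gives the reaction functions q_F = (216 - (1/2)q_H) and q_H = (150 - (1/2)q_F).
Solving the pair: q_F = 188, q_H = 56.
Total output Q = 244, so price P = 262 - (1/2)·244 = 140.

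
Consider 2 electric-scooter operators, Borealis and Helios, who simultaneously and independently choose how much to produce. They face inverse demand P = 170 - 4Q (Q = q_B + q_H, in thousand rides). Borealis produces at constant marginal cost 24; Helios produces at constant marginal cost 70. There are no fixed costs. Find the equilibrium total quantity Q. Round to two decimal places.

20.50

Borealis's profit: π_B = (170 - 4Q)q_B - (24q_B). Setting ∂π_B/∂q_B = 0: 146 - 8q_B - 4(q_H) = 0.
Helios's profit: π_H = (170 - 4Q)q_H - (70q_H). Setting ∂π_H/∂q_H = 0: 100 - 8q_H - 4(q_B) = 0.
Rearranging gives the reaction functions q_B = (146 - 4q_H)/8 and q_H = (100 - 4q_B)/8.
Solving the pair: q_B = 16, q_H = 9/2.
Total output Q = 16 + 9/2 = 41/2.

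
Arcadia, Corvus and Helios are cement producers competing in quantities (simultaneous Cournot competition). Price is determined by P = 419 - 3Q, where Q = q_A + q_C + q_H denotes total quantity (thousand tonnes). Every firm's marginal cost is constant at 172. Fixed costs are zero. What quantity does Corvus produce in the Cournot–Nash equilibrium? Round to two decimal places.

20.58

Each firm earns π_i = (419 - 3Q)q_i - 172q_i.
Setting ∂π_i/∂q_i = 0 with rivals' quantities fixed: 247 - 6q_i - 3·Σ_{j≠i} q_j = 0.
With identical firms every q_j equals q_i, so Σ_{j≠i} q_j = 2q_i and 247 = 12q_i, giving q_i = 247/12.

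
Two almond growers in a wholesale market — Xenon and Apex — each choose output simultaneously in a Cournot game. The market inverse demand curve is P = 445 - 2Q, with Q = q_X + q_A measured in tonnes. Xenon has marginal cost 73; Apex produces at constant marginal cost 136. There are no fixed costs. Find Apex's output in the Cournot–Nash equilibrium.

41

Xenon's profit: π_X = (445 - 2Q)q_X - (73q_X). Setting ∂π_X/∂q_X = 0: 372 - 4q_X - 2(q_A) = 0.
Apex's profit: π_A = (445 - 2Q)q_A - (136q_A). Setting ∂π_A/∂q_A = 0: 309 - 4q_A - 2(q_X) = 0.
Best responses: q_X = (372 - 2q_A)/4, q_A = (309 - 2q_X)/4.
Substituting one into the other gives q_X = 145/2 and q_A = 41.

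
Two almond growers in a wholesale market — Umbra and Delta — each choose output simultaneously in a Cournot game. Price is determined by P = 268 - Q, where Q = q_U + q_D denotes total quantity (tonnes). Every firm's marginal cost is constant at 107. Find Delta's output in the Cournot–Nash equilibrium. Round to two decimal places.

Each firm earns π_i = (268 - Q)q_i - 107q_i.
First-order condition (treating rivals' output as given): 161 - 2q_i - q_j = 0.
With identical firms every q_j equals q_i, so q_j = q_i and 161 = 3q_i, giving q_i = 161/3.

53.67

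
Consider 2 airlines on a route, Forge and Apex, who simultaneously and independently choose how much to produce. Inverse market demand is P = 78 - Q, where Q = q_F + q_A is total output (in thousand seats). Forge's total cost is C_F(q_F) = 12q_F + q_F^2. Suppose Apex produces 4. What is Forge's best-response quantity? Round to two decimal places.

15.50

With the rival's output fixed at 4, Forge's profit is π_F = (78 - 4 - q_F)q_F - (12q_F + q_F²) = (74 - q_F)q_F - (12q_F + q_F²).
∂π_F/∂q_F = 62 - 4q_F = 0, so q_F = 31/2.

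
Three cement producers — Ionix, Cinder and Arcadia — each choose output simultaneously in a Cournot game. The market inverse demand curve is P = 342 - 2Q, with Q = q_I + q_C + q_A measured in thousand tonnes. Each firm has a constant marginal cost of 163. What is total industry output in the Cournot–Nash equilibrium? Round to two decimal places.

A representative firm's profit is π_i = q_i(342 - 2Q) - 163q_i.
Setting ∂π_i/∂q_i = 0 with rivals' quantities fixed: 179 - 4q_i - 2·Σ_{j≠i} q_j = 0.
By symmetry each firm produces the same amount; substituting Σ_{j≠i} q_j = 2q_i yields q_i = 179/8.
Total output Q = 179/8 + 179/8 + 179/8 = 537/8.

67.13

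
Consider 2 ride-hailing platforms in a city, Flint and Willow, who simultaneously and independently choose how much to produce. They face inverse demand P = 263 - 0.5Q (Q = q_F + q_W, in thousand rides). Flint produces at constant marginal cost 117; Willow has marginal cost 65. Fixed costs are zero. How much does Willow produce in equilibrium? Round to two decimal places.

166.67

Flint's profit: π_F = (263 - 0.5Q)q_F - (117q_F). Setting ∂π_F/∂q_F = 0: 146 - q_F - (1/2)(q_W) = 0.
Willow's profit: π_W = (263 - 0.5Q)q_W - (65q_W). Setting ∂π_W/∂q_W = 0: 198 - q_W - (1/2)(q_F) = 0.
Rearranging gives the reaction functions q_F = (146 - (1/2)q_W) and q_W = (198 - (1/2)q_F).
Substituting one into the other gives q_F = 188/3 and q_W = 500/3.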